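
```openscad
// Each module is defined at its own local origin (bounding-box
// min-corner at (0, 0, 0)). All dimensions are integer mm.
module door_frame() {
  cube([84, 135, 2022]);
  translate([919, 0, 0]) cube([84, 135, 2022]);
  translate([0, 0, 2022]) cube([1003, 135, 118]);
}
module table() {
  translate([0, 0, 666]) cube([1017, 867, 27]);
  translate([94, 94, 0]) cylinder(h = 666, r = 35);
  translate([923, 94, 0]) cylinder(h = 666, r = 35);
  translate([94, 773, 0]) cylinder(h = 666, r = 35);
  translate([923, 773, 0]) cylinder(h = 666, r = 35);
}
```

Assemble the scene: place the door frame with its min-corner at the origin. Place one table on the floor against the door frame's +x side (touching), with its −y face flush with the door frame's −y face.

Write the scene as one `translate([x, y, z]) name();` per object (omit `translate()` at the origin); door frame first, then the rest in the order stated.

door_frame();
translate([1003, 0, 0]) table();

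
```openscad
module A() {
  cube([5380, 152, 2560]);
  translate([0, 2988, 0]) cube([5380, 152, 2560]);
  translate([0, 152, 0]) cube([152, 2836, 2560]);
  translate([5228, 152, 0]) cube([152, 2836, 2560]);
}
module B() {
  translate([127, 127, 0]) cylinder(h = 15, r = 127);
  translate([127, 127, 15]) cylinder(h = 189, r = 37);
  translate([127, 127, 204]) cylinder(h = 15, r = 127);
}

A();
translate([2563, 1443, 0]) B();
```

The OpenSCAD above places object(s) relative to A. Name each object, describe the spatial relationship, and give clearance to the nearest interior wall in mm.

A is a house frame. B is a spool. The spool sits inside the house frame, centred. The clearance to the nearest interior wall is 1291 mm.

Clearances: x = 2411, y = 1291; minimum 1291 mm.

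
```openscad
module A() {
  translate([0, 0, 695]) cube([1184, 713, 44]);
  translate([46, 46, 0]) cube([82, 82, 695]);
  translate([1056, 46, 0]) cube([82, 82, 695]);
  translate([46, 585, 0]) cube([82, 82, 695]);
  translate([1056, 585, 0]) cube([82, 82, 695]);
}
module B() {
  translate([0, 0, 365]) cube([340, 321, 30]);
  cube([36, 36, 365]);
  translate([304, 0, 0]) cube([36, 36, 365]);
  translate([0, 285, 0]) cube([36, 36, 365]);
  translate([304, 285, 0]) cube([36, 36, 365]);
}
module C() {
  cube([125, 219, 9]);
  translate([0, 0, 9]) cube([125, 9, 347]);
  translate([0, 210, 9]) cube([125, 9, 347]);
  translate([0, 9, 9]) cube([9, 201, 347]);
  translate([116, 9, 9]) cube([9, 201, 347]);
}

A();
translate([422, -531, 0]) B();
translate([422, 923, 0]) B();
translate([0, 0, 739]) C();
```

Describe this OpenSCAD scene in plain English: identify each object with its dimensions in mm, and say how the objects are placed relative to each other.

A is a table: top 1184 mm (x) × 713 mm (y), 44 mm thick, upper face at z = 739 mm, on four 82×82 mm square legs, each inset 46 mm from the nearest pair of top edges, running from z = 0 to the bottom of the top.

B is a four-legged stool. The seat is a 340×321×30 mm slab whose top surface is at z = 395 mm; four square legs, each 36×36 mm in cross-section, run from the floor (z = 0) to the underside of the seat, each flush with a corner of the seat.

C is an open storage box with external size 125×219×356 mm and wall thickness 9 mm (the base is also 9 mm thick). The base covers the whole footprint; the four walls stand on the base, with the y-facing walls full-width and the x-facing walls fitting between their inner faces.

Two stools sit around the table at the −y, +y sides. The open box is on top of the table.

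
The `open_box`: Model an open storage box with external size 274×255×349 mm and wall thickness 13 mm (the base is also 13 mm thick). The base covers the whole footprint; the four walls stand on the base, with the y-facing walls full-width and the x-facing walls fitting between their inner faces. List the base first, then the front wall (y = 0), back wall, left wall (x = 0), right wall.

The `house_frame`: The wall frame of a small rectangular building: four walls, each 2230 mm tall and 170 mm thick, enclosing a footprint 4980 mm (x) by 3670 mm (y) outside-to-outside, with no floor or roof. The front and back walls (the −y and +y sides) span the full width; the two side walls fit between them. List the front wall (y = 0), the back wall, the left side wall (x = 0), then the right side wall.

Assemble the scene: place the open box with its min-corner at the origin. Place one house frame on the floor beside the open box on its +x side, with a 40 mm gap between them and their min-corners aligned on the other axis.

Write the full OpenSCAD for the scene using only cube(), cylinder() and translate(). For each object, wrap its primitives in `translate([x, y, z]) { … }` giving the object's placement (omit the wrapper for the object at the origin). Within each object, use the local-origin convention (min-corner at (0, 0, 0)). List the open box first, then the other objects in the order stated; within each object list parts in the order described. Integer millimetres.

cube([274, 255, 13]);
translate([0, 0, 13]) cube([274, 13, 336]);
translate([0, 242, 13]) cube([274, 13, 336]);
translate([0, 13, 13]) cube([13, 229, 336]);
translate([261, 13, 13]) cube([13, 229, 336]);
translate([314, 0, 0]) {
  cube([4980, 170, 2230]);
  translate([0, 3500, 0]) cube([4980, 170, 2230]);
  translate([0, 170, 0]) cube([170, 3330, 2230]);
  translate([4810, 170, 0]) cube([170, 3330, 2230]);
}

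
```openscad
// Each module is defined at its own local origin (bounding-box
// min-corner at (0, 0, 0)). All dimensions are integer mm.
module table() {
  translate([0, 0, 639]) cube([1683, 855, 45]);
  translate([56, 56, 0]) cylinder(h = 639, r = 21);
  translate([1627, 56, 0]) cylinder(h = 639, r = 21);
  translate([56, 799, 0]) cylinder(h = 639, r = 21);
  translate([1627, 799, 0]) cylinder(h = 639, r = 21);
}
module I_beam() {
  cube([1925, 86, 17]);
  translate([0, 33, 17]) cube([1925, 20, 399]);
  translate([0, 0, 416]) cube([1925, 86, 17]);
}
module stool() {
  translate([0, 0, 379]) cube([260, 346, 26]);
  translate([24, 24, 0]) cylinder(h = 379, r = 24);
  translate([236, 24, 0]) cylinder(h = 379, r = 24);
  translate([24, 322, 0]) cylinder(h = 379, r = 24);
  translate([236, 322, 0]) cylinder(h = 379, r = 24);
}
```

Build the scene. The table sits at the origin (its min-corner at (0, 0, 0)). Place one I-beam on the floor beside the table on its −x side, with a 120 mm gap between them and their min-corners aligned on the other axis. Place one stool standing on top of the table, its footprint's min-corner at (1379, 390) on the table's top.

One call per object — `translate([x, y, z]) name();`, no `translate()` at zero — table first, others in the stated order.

table();
translate([-2045, 0, 0]) I_beam();
translate([1379, 390, 684]) stool();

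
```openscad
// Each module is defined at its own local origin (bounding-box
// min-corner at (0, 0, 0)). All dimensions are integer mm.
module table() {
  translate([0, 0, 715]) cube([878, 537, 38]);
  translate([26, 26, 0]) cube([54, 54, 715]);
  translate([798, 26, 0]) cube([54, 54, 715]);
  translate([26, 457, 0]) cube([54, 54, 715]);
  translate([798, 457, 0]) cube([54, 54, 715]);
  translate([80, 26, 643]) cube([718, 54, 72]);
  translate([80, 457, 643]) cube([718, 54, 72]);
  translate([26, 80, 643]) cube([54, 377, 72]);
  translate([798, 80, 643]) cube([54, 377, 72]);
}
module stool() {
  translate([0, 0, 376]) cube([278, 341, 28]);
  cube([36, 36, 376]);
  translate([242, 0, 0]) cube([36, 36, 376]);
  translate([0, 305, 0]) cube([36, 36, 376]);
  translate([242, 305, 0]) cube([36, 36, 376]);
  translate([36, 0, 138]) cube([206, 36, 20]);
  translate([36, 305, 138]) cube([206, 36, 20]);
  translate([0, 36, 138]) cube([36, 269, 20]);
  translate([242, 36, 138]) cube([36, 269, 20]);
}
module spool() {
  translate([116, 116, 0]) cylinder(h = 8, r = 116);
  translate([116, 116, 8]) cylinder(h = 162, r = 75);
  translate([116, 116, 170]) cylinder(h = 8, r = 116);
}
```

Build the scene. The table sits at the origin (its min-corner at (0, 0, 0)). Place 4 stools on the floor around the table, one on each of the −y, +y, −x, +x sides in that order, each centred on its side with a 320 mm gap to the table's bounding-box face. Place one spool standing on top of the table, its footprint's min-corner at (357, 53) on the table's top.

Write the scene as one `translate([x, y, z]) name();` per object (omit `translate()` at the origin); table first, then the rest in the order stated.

table();
translate([300, -661, 0]) stool();
translate([300, 857, 0]) stool();
translate([-598, 98, 0]) stool();
translate([1198, 98, 0]) stool();
translate([357, 53, 753]) spool();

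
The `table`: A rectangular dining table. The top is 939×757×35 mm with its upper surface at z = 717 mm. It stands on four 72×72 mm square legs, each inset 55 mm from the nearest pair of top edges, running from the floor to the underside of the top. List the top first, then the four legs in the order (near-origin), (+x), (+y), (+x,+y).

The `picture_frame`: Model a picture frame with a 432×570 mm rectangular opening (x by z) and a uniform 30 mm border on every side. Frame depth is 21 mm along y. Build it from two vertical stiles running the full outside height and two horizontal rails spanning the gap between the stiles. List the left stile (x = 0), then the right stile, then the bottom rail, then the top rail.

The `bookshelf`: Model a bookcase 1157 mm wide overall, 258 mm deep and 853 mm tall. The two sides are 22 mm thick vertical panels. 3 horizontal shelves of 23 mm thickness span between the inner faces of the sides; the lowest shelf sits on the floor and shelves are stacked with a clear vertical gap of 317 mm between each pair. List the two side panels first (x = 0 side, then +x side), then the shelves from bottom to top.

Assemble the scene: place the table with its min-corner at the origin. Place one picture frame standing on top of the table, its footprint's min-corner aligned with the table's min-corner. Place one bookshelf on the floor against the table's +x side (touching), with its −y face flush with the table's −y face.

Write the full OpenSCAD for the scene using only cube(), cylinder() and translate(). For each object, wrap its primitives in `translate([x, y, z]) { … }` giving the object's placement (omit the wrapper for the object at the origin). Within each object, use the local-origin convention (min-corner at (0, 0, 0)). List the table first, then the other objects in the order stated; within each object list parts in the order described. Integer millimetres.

translate([0, 0, 682]) cube([939, 757, 35]);
translate([55, 55, 0]) cube([72, 72, 682]);
translate([812, 55, 0]) cube([72, 72, 682]);
translate([55, 630, 0]) cube([72, 72, 682]);
translate([812, 630, 0]) cube([72, 72, 682]);
translate([0, 0, 717]) {
  cube([30, 21, 630]);
  translate([462, 0, 0]) cube([30, 21, 630]);
  translate([30, 0, 0]) cube([432, 21, 30]);
  translate([30, 0, 600]) cube([432, 21, 30]);
}
translate([939, 0, 0]) {
  cube([22, 258, 853]);
  translate([1135, 0, 0]) cube([22, 258, 853]);
  translate([22, 0, 0]) cube([1113, 258, 23]);
  translate([22, 0, 340]) cube([1113, 258, 23]);
  translate([22, 0, 680]) cube([1113, 258, 23]);
}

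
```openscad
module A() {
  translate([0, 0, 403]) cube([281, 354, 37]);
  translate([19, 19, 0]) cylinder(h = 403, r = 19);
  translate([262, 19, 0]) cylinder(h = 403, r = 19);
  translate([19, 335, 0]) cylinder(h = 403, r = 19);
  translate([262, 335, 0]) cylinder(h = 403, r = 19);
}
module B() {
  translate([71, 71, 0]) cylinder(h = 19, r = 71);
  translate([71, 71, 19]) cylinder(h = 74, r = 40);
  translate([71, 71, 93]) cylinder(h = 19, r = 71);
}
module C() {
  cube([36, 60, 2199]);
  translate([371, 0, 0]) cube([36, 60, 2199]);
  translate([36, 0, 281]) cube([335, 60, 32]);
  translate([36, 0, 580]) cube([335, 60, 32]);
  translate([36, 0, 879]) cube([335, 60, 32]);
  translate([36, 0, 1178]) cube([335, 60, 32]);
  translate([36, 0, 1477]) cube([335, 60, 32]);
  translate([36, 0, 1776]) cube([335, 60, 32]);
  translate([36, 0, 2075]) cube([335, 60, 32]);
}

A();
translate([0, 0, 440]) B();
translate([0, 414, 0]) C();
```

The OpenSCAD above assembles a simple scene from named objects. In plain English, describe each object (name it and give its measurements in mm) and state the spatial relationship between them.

A is a four-legged stool. The seat is a 281×354×37 mm slab whose top surface is at z = 440 mm; four round legs, each 38 mm in diameter, run from the floor (z = 0) to the underside of the seat, each leg's axis is inset half a diameter from the nearest pair of seat edges (so the leg's bounding box is flush with the corner).

B is a spool: two coaxial disc flanges of radius 71 mm and thickness 19 mm, joined by a core cylinder of radius 40 mm and height 74 mm. The lower flange rests on z = 0 and the three cylinders share a vertical axis.

C is a wooden ladder with two side rails of 36×60 mm section and 2199 mm height, set 407 mm apart overall. Between them run 7 rectangular rungs (60 mm deep, 32 mm thick), front faces flush with the rails' −y face. The bottom of the first rung is 281 mm above the floor and each subsequent rung is 299 mm higher than the one below.

The spool is on top of the stool. The ladder is on the floor beside the stool on its +y side.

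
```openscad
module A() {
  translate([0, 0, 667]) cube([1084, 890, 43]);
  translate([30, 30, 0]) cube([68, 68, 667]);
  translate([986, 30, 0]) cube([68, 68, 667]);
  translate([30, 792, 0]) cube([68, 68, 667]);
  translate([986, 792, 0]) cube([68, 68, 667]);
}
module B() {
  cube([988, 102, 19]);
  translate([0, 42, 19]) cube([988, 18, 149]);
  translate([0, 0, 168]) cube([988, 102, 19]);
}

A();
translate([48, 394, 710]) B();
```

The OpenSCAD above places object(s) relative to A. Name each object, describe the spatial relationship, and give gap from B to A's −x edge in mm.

The I-beam's min-x is at 48; the table's min-x is 0; gap = 48 mm.

A is a table. B is an I-beam. The I-beam is on top of the table, centred. The gap from the I-beam to the table's −x edge is 48 mm.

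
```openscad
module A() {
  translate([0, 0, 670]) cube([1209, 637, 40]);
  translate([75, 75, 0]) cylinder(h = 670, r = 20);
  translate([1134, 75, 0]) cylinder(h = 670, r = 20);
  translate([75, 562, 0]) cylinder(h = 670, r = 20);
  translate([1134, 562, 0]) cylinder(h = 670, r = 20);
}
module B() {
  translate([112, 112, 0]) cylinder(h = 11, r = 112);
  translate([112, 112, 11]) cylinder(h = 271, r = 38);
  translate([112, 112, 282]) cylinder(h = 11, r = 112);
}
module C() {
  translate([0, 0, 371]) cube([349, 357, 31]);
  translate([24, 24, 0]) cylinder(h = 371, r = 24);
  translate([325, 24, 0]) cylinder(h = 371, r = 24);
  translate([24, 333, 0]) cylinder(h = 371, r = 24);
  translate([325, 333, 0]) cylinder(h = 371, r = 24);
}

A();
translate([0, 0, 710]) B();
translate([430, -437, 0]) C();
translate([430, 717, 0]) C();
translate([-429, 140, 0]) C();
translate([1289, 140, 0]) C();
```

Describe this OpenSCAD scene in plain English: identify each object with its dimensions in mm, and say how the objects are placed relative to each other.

A is a rectangular dining table. The top is 1209×637×40 mm with its upper surface at z = 710 mm. It stands on four round legs of 40 mm diameter, each leg's bounding box inset 55 mm from the nearest pair of top edges, running from the floor to the underside of the top.

B is a spool: two coaxial disc flanges of radius 112 mm and thickness 11 mm, joined by a core cylinder of radius 38 mm and height 271 mm. The lower flange rests on z = 0 and the three cylinders share a vertical axis.

C is a simple wooden stool: a rectangular seat 349 mm (x) by 357 mm (y), 31 mm thick, top face at z = 402 mm, on four round legs, each 48 mm in diameter. The legs rest on z = 0, each leg's axis is inset half a diameter from the nearest pair of seat edges (so the leg's bounding box is flush with the corner).

The spool is on top of the table. Four stools sit around the table at the −y, +y, −x, +x sides.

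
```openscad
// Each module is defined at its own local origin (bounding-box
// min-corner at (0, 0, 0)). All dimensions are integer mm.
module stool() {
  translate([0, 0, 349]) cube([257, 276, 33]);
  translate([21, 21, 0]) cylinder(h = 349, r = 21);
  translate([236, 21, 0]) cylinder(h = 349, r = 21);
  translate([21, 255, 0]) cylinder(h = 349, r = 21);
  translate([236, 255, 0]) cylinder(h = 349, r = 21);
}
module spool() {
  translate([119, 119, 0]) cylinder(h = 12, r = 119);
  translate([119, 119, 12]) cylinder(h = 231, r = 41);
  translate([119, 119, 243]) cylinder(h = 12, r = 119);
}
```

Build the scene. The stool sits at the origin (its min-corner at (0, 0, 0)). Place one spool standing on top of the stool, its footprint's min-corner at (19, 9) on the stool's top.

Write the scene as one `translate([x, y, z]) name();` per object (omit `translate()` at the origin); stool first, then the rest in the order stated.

stool();
translate([19, 9, 382]) spool();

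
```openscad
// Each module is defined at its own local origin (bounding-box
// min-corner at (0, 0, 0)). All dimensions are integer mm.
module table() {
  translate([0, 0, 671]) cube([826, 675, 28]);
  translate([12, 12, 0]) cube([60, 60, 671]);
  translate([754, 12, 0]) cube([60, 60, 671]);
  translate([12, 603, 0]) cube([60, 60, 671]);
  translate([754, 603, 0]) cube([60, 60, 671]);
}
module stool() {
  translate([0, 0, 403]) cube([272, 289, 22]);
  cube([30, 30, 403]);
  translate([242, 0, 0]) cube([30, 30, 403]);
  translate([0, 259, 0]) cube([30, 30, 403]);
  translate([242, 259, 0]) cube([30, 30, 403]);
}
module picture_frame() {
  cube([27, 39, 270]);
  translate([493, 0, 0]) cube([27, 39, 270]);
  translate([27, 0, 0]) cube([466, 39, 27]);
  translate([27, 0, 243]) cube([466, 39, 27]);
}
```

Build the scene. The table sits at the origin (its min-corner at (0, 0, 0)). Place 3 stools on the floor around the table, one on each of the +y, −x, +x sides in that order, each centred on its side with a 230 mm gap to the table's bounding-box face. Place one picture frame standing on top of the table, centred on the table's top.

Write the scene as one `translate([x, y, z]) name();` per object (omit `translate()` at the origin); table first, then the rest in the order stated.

table();
translate([277, 905, 0]) stool();
translate([-502, 193, 0]) stool();
translate([1056, 193, 0]) stool();
translate([153, 318, 699]) picture_frame();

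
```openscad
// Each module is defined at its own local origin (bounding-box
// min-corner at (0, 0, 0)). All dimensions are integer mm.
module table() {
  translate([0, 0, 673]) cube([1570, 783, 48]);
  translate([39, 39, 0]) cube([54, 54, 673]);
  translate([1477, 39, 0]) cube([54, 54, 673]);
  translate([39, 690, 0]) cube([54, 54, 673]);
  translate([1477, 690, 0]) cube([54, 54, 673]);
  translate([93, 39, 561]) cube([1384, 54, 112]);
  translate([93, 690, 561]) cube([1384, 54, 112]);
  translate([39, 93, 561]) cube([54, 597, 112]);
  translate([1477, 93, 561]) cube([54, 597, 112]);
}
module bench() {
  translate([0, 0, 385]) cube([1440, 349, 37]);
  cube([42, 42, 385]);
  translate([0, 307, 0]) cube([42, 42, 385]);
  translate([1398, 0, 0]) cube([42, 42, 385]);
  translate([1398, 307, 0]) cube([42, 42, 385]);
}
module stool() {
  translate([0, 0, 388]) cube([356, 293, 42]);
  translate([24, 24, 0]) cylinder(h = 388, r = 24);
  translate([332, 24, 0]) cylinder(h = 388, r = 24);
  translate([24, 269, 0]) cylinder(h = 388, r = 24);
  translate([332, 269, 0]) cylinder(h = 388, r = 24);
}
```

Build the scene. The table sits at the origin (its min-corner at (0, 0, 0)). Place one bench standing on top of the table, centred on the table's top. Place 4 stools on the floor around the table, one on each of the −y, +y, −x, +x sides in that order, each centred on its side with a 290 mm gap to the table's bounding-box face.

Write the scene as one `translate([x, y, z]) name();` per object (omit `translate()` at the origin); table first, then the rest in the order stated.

table();
translate([65, 217, 721]) bench();
translate([607, -583, 0]) stool();
translate([607, 1073, 0]) stool();
translate([-646, 245, 0]) stool();
translate([1860, 245, 0]) stool();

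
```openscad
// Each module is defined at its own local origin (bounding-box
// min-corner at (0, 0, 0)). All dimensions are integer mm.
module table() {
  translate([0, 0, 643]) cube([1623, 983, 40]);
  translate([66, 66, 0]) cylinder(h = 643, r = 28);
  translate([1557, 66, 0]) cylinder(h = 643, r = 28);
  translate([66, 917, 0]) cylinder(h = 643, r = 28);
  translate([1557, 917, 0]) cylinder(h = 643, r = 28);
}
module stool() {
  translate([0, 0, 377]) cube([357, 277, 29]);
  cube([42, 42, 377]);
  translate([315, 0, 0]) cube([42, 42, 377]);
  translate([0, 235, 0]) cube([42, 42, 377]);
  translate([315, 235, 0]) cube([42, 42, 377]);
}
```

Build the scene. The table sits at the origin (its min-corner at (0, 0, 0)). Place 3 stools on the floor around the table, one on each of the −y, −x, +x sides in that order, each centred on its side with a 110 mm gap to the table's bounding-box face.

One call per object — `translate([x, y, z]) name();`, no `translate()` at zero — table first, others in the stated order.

table();
translate([633, -387, 0]) stool();
translate([-467, 353, 0]) stool();
translate([1733, 353, 0]) stool();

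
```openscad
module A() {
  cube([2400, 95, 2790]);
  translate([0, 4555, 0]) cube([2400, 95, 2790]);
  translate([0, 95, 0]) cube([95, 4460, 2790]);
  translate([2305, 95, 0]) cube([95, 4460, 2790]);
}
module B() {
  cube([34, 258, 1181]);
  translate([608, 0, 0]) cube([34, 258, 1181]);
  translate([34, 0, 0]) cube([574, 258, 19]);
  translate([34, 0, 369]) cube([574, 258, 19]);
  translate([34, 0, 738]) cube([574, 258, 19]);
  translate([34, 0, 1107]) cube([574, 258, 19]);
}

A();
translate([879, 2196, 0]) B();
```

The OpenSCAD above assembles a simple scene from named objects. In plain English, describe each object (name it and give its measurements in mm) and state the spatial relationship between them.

A is the wall frame of a small rectangular building: four walls, each 2790 mm tall and 95 mm thick, enclosing a footprint 2400 mm (x) by 4650 mm (y) outside-to-outside, with no floor or roof. The front and back walls (the −y and +y sides) span the full width; the two side walls fit between them.

B is a bookshelf 642 mm wide overall, 258 mm deep and 1181 mm tall. The two sides are 34 mm thick vertical panels. 4 horizontal shelves of 19 mm thickness span between the inner faces of the sides; the lowest shelf sits on the floor and shelves are stacked with a clear vertical gap of 350 mm between each pair.

The bookshelf sits inside the house frame, centred.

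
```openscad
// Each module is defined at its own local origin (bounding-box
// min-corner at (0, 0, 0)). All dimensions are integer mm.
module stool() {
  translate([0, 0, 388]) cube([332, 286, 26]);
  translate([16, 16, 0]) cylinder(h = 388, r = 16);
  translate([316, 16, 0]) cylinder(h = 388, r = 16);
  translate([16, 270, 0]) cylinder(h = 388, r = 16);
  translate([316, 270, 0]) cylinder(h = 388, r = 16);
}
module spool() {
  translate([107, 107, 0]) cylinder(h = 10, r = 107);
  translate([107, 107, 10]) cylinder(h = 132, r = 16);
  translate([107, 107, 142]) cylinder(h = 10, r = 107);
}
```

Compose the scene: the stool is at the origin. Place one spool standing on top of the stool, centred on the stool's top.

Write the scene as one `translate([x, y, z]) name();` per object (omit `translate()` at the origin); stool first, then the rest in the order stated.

stool();
translate([59, 36, 414]) spool();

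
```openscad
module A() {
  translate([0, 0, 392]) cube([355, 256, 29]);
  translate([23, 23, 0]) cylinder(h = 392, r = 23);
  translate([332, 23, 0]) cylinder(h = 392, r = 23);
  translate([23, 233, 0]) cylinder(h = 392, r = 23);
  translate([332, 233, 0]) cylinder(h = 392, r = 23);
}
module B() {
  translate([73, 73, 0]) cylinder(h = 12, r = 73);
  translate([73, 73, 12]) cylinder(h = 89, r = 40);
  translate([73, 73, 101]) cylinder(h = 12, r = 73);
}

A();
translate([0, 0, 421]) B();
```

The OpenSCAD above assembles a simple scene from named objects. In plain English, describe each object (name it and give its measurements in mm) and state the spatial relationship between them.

A is a simple wooden stool: a rectangular seat 355 mm (x) by 256 mm (y), 29 mm thick, top face at z = 421 mm, on four round legs, each 46 mm in diameter. The legs rest on z = 0, each leg's axis is inset half a diameter from the nearest pair of seat edges (so the leg's bounding box is flush with the corner).

B is a spool: two coaxial disc flanges of radius 73 mm and thickness 12 mm, joined by a core cylinder of radius 40 mm and height 89 mm. The lower flange rests on z = 0 and the three cylinders share a vertical axis.

The spool is on top of the stool.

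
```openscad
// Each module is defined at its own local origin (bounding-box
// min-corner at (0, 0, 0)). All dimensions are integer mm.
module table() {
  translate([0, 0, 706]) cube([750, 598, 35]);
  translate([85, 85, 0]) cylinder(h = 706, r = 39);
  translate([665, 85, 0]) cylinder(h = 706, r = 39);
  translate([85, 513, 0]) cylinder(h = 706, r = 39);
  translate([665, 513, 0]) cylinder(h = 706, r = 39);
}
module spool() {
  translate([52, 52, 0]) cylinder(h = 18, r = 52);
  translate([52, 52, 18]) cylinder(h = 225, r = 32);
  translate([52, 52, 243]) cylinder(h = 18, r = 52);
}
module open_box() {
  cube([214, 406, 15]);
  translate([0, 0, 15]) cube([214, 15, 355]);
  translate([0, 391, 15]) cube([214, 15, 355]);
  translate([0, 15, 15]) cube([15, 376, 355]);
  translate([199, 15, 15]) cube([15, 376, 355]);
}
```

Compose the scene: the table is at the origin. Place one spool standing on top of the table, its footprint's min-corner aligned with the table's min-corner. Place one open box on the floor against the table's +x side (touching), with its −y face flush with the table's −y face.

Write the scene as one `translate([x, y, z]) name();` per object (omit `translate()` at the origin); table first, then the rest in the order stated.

table();
translate([0, 0, 741]) spool();
translate([750, 0, 0]) open_box();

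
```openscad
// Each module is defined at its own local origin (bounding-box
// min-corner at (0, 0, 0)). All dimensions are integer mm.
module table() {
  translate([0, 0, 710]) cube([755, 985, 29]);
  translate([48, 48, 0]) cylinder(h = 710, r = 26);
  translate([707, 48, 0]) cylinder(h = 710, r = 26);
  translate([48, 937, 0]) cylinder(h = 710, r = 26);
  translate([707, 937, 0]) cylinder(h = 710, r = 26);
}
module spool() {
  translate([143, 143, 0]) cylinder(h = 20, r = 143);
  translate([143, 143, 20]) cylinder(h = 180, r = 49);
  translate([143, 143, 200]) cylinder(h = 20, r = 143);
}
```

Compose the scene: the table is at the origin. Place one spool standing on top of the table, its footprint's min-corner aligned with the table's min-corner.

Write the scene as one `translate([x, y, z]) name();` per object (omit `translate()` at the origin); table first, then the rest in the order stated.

table();
translate([0, 0, 739]) spool();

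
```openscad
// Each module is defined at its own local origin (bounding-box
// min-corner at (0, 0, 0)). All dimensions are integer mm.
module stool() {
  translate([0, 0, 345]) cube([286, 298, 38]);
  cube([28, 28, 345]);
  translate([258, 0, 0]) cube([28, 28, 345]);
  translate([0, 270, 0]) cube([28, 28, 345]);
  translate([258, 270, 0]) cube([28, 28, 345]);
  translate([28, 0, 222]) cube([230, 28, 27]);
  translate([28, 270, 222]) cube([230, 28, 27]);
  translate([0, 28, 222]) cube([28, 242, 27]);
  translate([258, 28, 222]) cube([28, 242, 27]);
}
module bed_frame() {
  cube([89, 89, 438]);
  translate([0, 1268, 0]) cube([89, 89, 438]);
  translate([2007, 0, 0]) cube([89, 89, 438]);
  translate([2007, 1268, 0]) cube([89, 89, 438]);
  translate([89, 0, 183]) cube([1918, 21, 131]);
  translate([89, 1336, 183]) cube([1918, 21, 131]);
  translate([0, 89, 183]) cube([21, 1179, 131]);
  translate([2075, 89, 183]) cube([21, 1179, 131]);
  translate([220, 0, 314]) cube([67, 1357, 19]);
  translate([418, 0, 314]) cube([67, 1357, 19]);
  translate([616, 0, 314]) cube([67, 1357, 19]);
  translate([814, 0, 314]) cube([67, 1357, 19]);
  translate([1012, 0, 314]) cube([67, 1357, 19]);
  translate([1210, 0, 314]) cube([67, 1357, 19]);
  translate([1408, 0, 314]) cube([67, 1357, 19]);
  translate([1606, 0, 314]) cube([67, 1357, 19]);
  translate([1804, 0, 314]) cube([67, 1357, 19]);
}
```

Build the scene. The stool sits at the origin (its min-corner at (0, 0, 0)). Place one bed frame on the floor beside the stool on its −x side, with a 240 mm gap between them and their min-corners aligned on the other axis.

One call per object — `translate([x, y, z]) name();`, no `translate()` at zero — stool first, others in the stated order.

stool();
translate([-2336, 0, 0]) bed_frame();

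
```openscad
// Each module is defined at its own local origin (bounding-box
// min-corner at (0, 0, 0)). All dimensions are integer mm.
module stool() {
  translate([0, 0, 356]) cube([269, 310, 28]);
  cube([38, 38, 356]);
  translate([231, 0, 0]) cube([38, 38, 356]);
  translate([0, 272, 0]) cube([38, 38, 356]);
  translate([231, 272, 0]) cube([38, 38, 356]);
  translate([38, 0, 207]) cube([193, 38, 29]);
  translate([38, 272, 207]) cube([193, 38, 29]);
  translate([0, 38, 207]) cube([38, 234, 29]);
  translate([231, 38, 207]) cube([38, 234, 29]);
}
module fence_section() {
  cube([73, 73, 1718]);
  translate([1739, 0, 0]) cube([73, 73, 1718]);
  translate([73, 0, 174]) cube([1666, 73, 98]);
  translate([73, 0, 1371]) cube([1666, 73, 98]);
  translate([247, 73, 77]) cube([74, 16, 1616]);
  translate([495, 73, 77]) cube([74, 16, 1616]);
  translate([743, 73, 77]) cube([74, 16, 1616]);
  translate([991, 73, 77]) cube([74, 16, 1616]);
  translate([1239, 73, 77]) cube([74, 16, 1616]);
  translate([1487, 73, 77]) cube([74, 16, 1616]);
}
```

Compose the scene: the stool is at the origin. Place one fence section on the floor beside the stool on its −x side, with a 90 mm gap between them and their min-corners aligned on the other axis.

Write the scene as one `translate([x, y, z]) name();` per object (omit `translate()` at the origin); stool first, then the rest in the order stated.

stool();
translate([-1902, 0, 0]) fence_section();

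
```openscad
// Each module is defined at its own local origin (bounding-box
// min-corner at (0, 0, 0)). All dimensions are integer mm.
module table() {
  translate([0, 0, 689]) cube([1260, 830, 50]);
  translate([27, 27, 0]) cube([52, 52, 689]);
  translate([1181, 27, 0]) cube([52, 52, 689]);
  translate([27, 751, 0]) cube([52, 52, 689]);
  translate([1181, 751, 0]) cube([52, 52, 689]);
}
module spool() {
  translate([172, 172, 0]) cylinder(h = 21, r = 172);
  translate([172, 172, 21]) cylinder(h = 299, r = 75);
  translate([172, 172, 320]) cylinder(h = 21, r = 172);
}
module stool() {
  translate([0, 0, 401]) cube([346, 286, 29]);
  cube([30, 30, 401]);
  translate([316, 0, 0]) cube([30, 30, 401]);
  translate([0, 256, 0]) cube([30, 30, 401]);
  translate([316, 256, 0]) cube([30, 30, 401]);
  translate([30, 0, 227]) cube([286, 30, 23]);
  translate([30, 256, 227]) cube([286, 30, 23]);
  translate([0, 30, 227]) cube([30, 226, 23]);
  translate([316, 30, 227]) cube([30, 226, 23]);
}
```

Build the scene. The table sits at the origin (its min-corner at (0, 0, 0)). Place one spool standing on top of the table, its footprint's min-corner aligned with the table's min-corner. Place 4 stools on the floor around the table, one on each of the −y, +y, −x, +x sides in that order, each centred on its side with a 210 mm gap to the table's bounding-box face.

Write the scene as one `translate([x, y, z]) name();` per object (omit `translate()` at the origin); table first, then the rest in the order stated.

table();
translate([0, 0, 739]) spool();
translate([457, -496, 0]) stool();
translate([457, 1040, 0]) stool();
translate([-556, 272, 0]) stool();
translate([1470, 272, 0]) stool();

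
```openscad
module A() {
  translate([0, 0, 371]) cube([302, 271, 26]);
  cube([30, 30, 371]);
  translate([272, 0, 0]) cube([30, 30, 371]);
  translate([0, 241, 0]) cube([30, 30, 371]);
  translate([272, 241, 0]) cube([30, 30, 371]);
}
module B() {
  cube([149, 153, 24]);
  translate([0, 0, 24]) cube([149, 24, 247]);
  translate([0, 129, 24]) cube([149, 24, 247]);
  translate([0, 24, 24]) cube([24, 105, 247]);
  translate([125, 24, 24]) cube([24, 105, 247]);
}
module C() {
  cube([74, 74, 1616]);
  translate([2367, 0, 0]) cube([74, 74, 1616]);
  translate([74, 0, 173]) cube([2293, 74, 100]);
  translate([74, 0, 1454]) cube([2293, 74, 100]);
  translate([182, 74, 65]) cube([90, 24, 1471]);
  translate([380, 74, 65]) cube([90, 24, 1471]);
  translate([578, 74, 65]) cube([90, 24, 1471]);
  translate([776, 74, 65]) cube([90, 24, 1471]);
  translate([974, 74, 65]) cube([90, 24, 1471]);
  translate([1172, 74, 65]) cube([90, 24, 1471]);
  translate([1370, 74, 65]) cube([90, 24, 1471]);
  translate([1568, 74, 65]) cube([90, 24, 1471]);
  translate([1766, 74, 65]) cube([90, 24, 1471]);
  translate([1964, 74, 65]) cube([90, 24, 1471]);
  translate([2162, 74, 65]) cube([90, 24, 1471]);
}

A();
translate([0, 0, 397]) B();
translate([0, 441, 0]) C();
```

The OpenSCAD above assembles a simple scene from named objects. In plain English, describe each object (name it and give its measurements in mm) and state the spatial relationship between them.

A is a four-legged stool. The seat is 302×271 mm, 26 mm thick, top at z = 397 mm. It stands on four square legs, each 30×30 mm in cross-section, from z = 0 to the seat underside, each flush with a corner of the seat.

B is an open storage box with external size 149×153×271 mm and wall thickness 24 mm (the base is also 24 mm thick). The base covers the whole footprint; the four walls stand on the base, with the y-facing walls full-width and the x-facing walls fitting between their inner faces.

C is a fence section. Two 74×74 mm posts, 1616 mm tall, stand on the floor with a clear span of 2293 mm between their inner faces. Two horizontal rails of 74×100 mm section span the gap between the posts with their undersides at z = 173 mm and z = 1454 mm, flush with the posts' −y face. 11 pickets, each 90 mm wide, 24 mm thick and 1471 mm tall, are fixed to the +y face of the rails with their bottoms at z = 65 mm, evenly spaced across the span with equal gaps (rounded down to the nearest mm) at the −x end and between each pair — any rounding remainder accumulates at the +x end.

The open box is on top of the stool. The fence section is on the floor beside the stool on its +y side.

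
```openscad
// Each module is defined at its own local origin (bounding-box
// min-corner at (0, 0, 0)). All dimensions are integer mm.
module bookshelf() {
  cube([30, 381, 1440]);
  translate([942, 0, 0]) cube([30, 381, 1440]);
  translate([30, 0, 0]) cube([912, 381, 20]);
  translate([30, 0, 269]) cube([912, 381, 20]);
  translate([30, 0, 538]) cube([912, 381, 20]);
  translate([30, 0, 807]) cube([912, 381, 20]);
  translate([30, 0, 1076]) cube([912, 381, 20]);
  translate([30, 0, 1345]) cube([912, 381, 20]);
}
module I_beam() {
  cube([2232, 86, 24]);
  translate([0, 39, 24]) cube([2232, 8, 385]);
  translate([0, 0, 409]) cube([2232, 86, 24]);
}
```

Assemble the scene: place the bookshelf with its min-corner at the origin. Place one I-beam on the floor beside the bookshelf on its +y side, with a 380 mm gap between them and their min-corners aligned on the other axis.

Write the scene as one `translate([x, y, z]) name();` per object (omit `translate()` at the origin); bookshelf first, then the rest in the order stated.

bookshelf();
translate([0, 761, 0]) I_beam();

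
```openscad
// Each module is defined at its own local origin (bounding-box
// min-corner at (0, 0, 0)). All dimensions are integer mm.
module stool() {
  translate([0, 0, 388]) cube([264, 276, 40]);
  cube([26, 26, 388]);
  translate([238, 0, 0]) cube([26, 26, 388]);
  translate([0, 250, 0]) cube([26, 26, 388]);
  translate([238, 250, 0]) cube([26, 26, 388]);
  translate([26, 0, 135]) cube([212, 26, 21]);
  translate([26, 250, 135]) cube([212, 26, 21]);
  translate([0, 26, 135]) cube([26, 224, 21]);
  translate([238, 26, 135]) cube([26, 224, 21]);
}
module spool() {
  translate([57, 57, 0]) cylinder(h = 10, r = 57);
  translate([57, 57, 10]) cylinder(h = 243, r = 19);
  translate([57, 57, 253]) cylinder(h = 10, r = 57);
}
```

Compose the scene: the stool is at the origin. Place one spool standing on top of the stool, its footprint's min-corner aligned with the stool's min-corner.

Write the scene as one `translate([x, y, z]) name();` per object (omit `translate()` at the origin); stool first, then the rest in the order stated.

stool();
translate([0, 0, 428]) spool();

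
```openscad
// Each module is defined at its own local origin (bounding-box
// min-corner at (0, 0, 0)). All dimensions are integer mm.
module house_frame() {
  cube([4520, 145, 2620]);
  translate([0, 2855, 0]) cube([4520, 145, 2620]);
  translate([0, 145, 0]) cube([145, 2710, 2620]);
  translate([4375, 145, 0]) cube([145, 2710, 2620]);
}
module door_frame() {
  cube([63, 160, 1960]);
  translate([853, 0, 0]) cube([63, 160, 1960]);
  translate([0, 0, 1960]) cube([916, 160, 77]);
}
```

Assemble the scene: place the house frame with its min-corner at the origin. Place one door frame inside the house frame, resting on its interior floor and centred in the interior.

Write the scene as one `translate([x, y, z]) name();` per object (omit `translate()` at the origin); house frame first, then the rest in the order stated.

house_frame();
translate([1802, 1420, 0]) door_frame();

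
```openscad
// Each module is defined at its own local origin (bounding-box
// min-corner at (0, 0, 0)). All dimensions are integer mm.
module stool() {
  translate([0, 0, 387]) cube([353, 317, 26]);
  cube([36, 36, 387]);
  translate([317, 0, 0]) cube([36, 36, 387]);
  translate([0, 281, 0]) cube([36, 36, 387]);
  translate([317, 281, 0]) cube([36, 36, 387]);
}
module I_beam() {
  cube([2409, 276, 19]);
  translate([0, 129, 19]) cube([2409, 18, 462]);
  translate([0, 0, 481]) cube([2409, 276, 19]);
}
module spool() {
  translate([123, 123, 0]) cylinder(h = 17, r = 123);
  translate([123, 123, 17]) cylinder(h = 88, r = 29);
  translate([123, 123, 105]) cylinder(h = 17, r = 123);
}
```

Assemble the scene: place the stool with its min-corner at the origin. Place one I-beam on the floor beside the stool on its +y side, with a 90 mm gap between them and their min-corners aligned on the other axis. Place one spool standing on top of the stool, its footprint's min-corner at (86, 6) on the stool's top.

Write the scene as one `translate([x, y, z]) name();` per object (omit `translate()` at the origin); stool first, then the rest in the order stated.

stool();
translate([0, 407, 0]) I_beam();
translate([86, 6, 413]) spool();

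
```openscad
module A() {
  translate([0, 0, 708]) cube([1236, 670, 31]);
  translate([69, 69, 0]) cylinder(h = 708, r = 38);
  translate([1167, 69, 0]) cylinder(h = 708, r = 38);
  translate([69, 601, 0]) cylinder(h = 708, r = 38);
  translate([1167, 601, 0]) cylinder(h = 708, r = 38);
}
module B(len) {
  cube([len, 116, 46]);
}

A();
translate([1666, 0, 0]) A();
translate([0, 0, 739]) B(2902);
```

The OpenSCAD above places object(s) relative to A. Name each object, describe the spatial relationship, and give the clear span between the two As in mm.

A is a table. B is a beam. A beam spans the tops of two tables. The clear span between the two tables is 430 mm.

Second table starts at x = 1666; first ends at x = 1236; clear span = 1666 − 1236 = 430 mm.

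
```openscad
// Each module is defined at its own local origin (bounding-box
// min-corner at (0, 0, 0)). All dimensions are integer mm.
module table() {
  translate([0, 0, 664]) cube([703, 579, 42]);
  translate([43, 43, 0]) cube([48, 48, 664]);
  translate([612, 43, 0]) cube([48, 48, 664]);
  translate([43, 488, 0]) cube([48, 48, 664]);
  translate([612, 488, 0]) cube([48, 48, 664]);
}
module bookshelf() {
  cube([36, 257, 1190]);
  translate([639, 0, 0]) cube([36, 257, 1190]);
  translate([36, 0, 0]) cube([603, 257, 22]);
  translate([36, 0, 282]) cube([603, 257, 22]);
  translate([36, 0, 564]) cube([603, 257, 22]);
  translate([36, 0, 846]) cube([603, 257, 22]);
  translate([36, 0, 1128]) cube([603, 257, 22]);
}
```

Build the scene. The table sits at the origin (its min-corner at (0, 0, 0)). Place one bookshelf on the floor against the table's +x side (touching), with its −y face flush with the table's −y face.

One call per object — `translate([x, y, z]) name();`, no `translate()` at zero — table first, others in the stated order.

table();
translate([703, 0, 0]) bookshelf();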